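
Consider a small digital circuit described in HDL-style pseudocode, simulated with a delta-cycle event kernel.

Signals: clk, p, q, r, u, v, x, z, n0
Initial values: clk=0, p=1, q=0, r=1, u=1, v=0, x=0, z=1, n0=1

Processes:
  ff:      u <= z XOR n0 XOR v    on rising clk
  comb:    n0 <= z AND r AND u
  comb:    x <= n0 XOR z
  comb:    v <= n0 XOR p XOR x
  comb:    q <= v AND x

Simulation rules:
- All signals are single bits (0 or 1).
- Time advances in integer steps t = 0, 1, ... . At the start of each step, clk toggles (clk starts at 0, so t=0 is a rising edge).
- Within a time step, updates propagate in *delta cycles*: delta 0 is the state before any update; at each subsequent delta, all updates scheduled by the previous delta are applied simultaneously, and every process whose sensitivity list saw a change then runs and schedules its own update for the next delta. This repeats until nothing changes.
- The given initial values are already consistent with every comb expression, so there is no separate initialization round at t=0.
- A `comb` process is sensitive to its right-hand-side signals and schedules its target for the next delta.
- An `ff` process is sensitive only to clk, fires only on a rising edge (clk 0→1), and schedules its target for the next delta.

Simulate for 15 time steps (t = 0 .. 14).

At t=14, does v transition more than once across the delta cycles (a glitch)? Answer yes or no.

yes

t=0 Δ0: q=0 v=0 n0=1 p=1 z=1 clk=0 r=1 u=1 x=0
  Δ1: clk:0→1
  Δ2: u:1→0
  Δ3: n0:1→0
  Δ4: v:0→1, x:0→1
  Δ5: q:0→1, v:1→0
  Δ6: q:1→0
  (6Δ to stable)
t=1 Δ0: q=0 v=0 n0=0 p=1 z=1 clk=1 r=1 u=0 x=1
  Δ1: clk:1→0
  (1Δ to stable)
t=2 Δ0: q=0 v=0 n0=0 p=1 z=1 clk=0 r=1 u=0 x=1
  Δ1: clk:0→1
  Δ2: u:0→1
  Δ3: n0:0→1
  Δ4: v:0→1, x:1→0
  Δ5: v:1→0
  (5Δ to stable)
t=3 Δ0: q=0 v=0 n0=1 p=1 z=1 clk=1 r=1 u=1 x=0
  Δ1: clk:1→0
  (1Δ to stable)
t=4 Δ0: q=0 v=0 n0=1 p=1 z=1 clk=0 r=1 u=1 x=0
  Δ1: clk:0→1
  Δ2: u:1→0
  Δ3: n0:1→0
  Δ4: v:0→1, x:0→1
  Δ5: q:0→1, v:1→0
  Δ6: q:1→0
  (6Δ to stable)
t=5 Δ0: q=0 v=0 n0=0 p=1 z=1 clk=1 r=1 u=0 x=1
  Δ1: clk:1→0
  (1Δ to stable)
t=6 Δ0: q=0 v=0 n0=0 p=1 z=1 clk=0 r=1 u=0 x=1
  Δ1: clk:0→1
  Δ2: u:0→1
  Δ3: n0:0→1
  Δ4: v:0→1, x:1→0
  Δ5: v:1→0
  (5Δ to stable)
t=7 Δ0: q=0 v=0 n0=1 p=1 z=1 clk=1 r=1 u=1 x=0
  Δ1: clk:1→0
  (1Δ to stable)
t=8 Δ0: q=0 v=0 n0=1 p=1 z=1 clk=0 r=1 u=1 x=0
  Δ1: clk:0→1
  Δ2: u:1→0
  Δ3: n0:1→0
  Δ4: v:0→1, x:0→1
  Δ5: q:0→1, v:1→0
  Δ6: q:1→0
  (6Δ to stable)
t=9 Δ0: q=0 v=0 n0=0 p=1 z=1 clk=1 r=1 u=0 x=1
  Δ1: clk:1→0
  (1Δ to stable)
t=10 Δ0: q=0 v=0 n0=0 p=1 z=1 clk=0 r=1 u=0 x=1
  Δ1: clk:0→1
  Δ2: u:0→1
  Δ3: n0:0→1
  Δ4: v:0→1, x:1→0
  Δ5: v:1→0
  (5Δ to stable)
t=11 Δ0: q=0 v=0 n0=1 p=1 z=1 clk=1 r=1 u=1 x=0
  Δ1: clk:1→0
  (1Δ to stable)
t=12 Δ0: q=0 v=0 n0=1 p=1 z=1 clk=0 r=1 u=1 x=0
  Δ1: clk:0→1
  Δ2: u:1→0
  Δ3: n0:1→0
  Δ4: v:0→1, x:0→1
  Δ5: q:0→1, v:1→0
  Δ6: q:1→0
  (6Δ to stable)
t=13 Δ0: q=0 v=0 n0=0 p=1 z=1 clk=1 r=1 u=0 x=1
  Δ1: clk:1→0
  (1Δ to stable)
t=14 Δ0: q=0 v=0 n0=0 p=1 z=1 clk=0 r=1 u=0 x=1
  Δ1: clk:0→1
  Δ2: u:0→1
  Δ3: n0:0→1
  Δ4: v:0→1, x:1→0
  Δ5: v:1→0
  (5Δ to stable)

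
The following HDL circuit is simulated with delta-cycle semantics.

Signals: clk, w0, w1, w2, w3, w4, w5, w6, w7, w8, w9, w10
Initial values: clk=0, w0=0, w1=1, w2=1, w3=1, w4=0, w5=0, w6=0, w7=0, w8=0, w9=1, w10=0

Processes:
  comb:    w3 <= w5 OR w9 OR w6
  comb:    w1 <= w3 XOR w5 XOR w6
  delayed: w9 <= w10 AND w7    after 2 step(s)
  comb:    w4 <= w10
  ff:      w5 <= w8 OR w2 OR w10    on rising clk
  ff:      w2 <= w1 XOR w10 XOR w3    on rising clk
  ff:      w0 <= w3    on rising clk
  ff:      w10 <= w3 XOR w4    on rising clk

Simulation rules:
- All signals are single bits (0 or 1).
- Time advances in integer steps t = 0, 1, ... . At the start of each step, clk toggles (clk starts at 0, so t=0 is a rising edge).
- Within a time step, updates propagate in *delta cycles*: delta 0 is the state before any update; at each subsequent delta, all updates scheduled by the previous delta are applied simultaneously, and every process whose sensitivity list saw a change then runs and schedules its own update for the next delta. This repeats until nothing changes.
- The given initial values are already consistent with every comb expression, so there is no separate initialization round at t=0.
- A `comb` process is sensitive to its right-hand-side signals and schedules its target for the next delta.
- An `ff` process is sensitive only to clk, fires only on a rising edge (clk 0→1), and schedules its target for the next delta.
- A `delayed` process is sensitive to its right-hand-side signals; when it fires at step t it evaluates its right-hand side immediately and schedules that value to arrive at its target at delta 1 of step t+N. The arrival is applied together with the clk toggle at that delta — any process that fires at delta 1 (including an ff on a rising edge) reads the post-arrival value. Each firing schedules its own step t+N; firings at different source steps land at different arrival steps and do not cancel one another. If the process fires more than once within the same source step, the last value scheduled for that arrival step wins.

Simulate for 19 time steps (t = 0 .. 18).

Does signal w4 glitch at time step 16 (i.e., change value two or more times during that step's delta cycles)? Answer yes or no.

no

t0.Δ0 w1=1 w4=0 clk=0 w3=1 w2=1 w8=0 w6=0 w10=0 w7=0 w0=0 w5=0 w9=1
t0.Δ1 w1=1 w4=0 clk=1 w3=1 w2=1 w8=0 w6=0 w10=0 w7=0 w0=0 w5=0 w9=1
t0.Δ2 w1=1 w4=0 clk=1 w3=1 w2=0 w8=0 w6=0 w10=1 w7=0 w0=1 w5=1 w9=1
t0.Δ3 w1=0 w4=1 clk=1 w3=1 w2=0 w8=0 w6=0 w10=1 w7=0 w0=1 w5=1 w9=1
t1.Δ0 w1=0 w4=1 clk=1 w3=1 w2=0 w8=0 w6=0 w10=1 w7=0 w0=1 w5=1 w9=1
t1.Δ1 w1=0 w4=1 clk=0 w3=1 w2=0 w8=0 w6=0 w10=1 w7=0 w0=1 w5=1 w9=1
t2.Δ0 w1=0 w4=1 clk=0 w3=1 w2=0 w8=0 w6=0 w10=1 w7=0 w0=1 w5=1 w9=1
t2.Δ1 w1=0 w4=1 clk=1 w3=1 w2=0 w8=0 w6=0 w10=1 w7=0 w0=1 w5=1 w9=0
t2.Δ2 w1=0 w4=1 clk=1 w3=1 w2=0 w8=0 w6=0 w10=0 w7=0 w0=1 w5=1 w9=0
t2.Δ3 w1=0 w4=0 clk=1 w3=1 w2=0 w8=0 w6=0 w10=0 w7=0 w0=1 w5=1 w9=0
t3.Δ0 w1=0 w4=0 clk=1 w3=1 w2=0 w8=0 w6=0 w10=0 w7=0 w0=1 w5=1 w9=0
t3.Δ1 w1=0 w4=0 clk=0 w3=1 w2=0 w8=0 w6=0 w10=0 w7=0 w0=1 w5=1 w9=0
t4.Δ0 w1=0 w4=0 clk=0 w3=1 w2=0 w8=0 w6=0 w10=0 w7=0 w0=1 w5=1 w9=0
t4.Δ1 w1=0 w4=0 clk=1 w3=1 w2=0 w8=0 w6=0 w10=0 w7=0 w0=1 w5=1 w9=0
t4.Δ2 w1=0 w4=0 clk=1 w3=1 w2=1 w8=0 w6=0 w10=1 w7=0 w0=1 w5=0 w9=0
t4.Δ3 w1=1 w4=1 clk=1 w3=0 w2=1 w8=0 w6=0 w10=1 w7=0 w0=1 w5=0 w9=0
t4.Δ4 w1=0 w4=1 clk=1 w3=0 w2=1 w8=0 w6=0 w10=1 w7=0 w0=1 w5=0 w9=0
t5.Δ0 w1=0 w4=1 clk=1 w3=0 w2=1 w8=0 w6=0 w10=1 w7=0 w0=1 w5=0 w9=0
t5.Δ1 w1=0 w4=1 clk=0 w3=0 w2=1 w8=0 w6=0 w10=1 w7=0 w0=1 w5=0 w9=0
t6.Δ0 w1=0 w4=1 clk=0 w3=0 w2=1 w8=0 w6=0 w10=1 w7=0 w0=1 w5=0 w9=0
t6.Δ1 w1=0 w4=1 clk=1 w3=0 w2=1 w8=0 w6=0 w10=1 w7=0 w0=1 w5=0 w9=0
t6.Δ2 w1=0 w4=1 clk=1 w3=0 w2=1 w8=0 w6=0 w10=1 w7=0 w0=0 w5=1 w9=0
t6.Δ3 w1=1 w4=1 clk=1 w3=1 w2=1 w8=0 w6=0 w10=1 w7=0 w0=0 w5=1 w9=0
t6.Δ4 w1=0 w4=1 clk=1 w3=1 w2=1 w8=0 w6=0 w10=1 w7=0 w0=0 w5=1 w9=0
t7.Δ0 w1=0 w4=1 clk=1 w3=1 w2=1 w8=0 w6=0 w10=1 w7=0 w0=0 w5=1 w9=0
t7.Δ1 w1=0 w4=1 clk=0 w3=1 w2=1 w8=0 w6=0 w10=1 w7=0 w0=0 w5=1 w9=0
t8.Δ0 w1=0 w4=1 clk=0 w3=1 w2=1 w8=0 w6=0 w10=1 w7=0 w0=0 w5=1 w9=0
t8.Δ1 w1=0 w4=1 clk=1 w3=1 w2=1 w8=0 w6=0 w10=1 w7=0 w0=0 w5=1 w9=0
t8.Δ2 w1=0 w4=1 clk=1 w3=1 w2=0 w8=0 w6=0 w10=0 w7=0 w0=1 w5=1 w9=0
t8.Δ3 w1=0 w4=0 clk=1 w3=1 w2=0 w8=0 w6=0 w10=0 w7=0 w0=1 w5=1 w9=0
t9.Δ0 w1=0 w4=0 clk=1 w3=1 w2=0 w8=0 w6=0 w10=0 w7=0 w0=1 w5=1 w9=0
t9.Δ1 w1=0 w4=0 clk=0 w3=1 w2=0 w8=0 w6=0 w10=0 w7=0 w0=1 w5=1 w9=0
t10.Δ0 w1=0 w4=0 clk=0 w3=1 w2=0 w8=0 w6=0 w10=0 w7=0 w0=1 w5=1 w9=0
t10.Δ1 w1=0 w4=0 clk=1 w3=1 w2=0 w8=0 w6=0 w10=0 w7=0 w0=1 w5=1 w9=0
t10.Δ2 w1=0 w4=0 clk=1 w3=1 w2=1 w8=0 w6=0 w10=1 w7=0 w0=1 w5=0 w9=0
t10.Δ3 w1=1 w4=1 clk=1 w3=0 w2=1 w8=0 w6=0 w10=1 w7=0 w0=1 w5=0 w9=0
t10.Δ4 w1=0 w4=1 clk=1 w3=0 w2=1 w8=0 w6=0 w10=1 w7=0 w0=1 w5=0 w9=0
t11.Δ0 w1=0 w4=1 clk=1 w3=0 w2=1 w8=0 w6=0 w10=1 w7=0 w0=1 w5=0 w9=0
t11.Δ1 w1=0 w4=1 clk=0 w3=0 w2=1 w8=0 w6=0 w10=1 w7=0 w0=1 w5=0 w9=0
t12.Δ0 w1=0 w4=1 clk=0 w3=0 w2=1 w8=0 w6=0 w10=1 w7=0 w0=1 w5=0 w9=0
t12.Δ1 w1=0 w4=1 clk=1 w3=0 w2=1 w8=0 w6=0 w10=1 w7=0 w0=1 w5=0 w9=0
t12.Δ2 w1=0 w4=1 clk=1 w3=0 w2=1 w8=0 w6=0 w10=1 w7=0 w0=0 w5=1 w9=0
t12.Δ3 w1=1 w4=1 clk=1 w3=1 w2=1 w8=0 w6=0 w10=1 w7=0 w0=0 w5=1 w9=0
t12.Δ4 w1=0 w4=1 clk=1 w3=1 w2=1 w8=0 w6=0 w10=1 w7=0 w0=0 w5=1 w9=0
t13.Δ0 w1=0 w4=1 clk=1 w3=1 w2=1 w8=0 w6=0 w10=1 w7=0 w0=0 w5=1 w9=0
t13.Δ1 w1=0 w4=1 clk=0 w3=1 w2=1 w8=0 w6=0 w10=1 w7=0 w0=0 w5=1 w9=0
t14.Δ0 w1=0 w4=1 clk=0 w3=1 w2=1 w8=0 w6=0 w10=1 w7=0 w0=0 w5=1 w9=0
t14.Δ1 w1=0 w4=1 clk=1 w3=1 w2=1 w8=0 w6=0 w10=1 w7=0 w0=0 w5=1 w9=0
t14.Δ2 w1=0 w4=1 clk=1 w3=1 w2=0 w8=0 w6=0 w10=0 w7=0 w0=1 w5=1 w9=0
t14.Δ3 w1=0 w4=0 clk=1 w3=1 w2=0 w8=0 w6=0 w10=0 w7=0 w0=1 w5=1 w9=0
t15.Δ0 w1=0 w4=0 clk=1 w3=1 w2=0 w8=0 w6=0 w10=0 w7=0 w0=1 w5=1 w9=0
t15.Δ1 w1=0 w4=0 clk=0 w3=1 w2=0 w8=0 w6=0 w10=0 w7=0 w0=1 w5=1 w9=0
t16.Δ0 w1=0 w4=0 clk=0 w3=1 w2=0 w8=0 w6=0 w10=0 w7=0 w0=1 w5=1 w9=0
t16.Δ1 w1=0 w4=0 clk=1 w3=1 w2=0 w8=0 w6=0 w10=0 w7=0 w0=1 w5=1 w9=0
t16.Δ2 w1=0 w4=0 clk=1 w3=1 w2=1 w8=0 w6=0 w10=1 w7=0 w0=1 w5=0 w9=0
t16.Δ3 w1=1 w4=1 clk=1 w3=0 w2=1 w8=0 w6=0 w10=1 w7=0 w0=1 w5=0 w9=0
t16.Δ4 w1=0 w4=1 clk=1 w3=0 w2=1 w8=0 w6=0 w10=1 w7=0 w0=1 w5=0 w9=0
t17.Δ0 w1=0 w4=1 clk=1 w3=0 w2=1 w8=0 w6=0 w10=1 w7=0 w0=1 w5=0 w9=0
t17.Δ1 w1=0 w4=1 clk=0 w3=0 w2=1 w8=0 w6=0 w10=1 w7=0 w0=1 w5=0 w9=0
t18.Δ0 w1=0 w4=1 clk=0 w3=0 w2=1 w8=0 w6=0 w10=1 w7=0 w0=1 w5=0 w9=0
t18.Δ1 w1=0 w4=1 clk=1 w3=0 w2=1 w8=0 w6=0 w10=1 w7=0 w0=1 w5=0 w9=0
t18.Δ2 w1=0 w4=1 clk=1 w3=0 w2=1 w8=0 w6=0 w10=1 w7=0 w0=0 w5=1 w9=0
t18.Δ3 w1=1 w4=1 clk=1 w3=1 w2=1 w8=0 w6=0 w10=1 w7=0 w0=0 w5=1 w9=0
t18.Δ4 w1=0 w4=1 clk=1 w3=1 w2=1 w8=0 w6=0 w10=1 w7=0 w0=0 w5=1 w9=0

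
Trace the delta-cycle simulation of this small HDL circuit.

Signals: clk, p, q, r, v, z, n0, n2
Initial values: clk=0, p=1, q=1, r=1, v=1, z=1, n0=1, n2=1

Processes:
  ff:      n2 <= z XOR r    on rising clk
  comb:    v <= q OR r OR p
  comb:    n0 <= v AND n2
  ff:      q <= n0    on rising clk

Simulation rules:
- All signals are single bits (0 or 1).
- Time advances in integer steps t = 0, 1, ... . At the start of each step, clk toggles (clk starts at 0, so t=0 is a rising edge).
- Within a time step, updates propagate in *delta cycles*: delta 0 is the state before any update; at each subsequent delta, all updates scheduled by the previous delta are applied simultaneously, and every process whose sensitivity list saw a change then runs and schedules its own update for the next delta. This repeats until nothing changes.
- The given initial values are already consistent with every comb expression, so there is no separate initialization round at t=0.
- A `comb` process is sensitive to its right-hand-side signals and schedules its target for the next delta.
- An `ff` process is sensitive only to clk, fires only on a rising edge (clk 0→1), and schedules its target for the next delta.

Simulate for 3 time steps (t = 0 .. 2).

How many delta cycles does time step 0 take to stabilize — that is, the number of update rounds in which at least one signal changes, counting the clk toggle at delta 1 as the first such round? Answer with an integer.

3

[bits: n2,clk,q,p,v,n0,r,z]
t=0: Δ0=10111111 Δ1=11111111 Δ2=01111111 Δ3=01111011 | 3Δ
t=1: Δ0=01111011 Δ1=00111011 | 1Δ
t=2: Δ0=00111011 Δ1=01111011 Δ2=01011011 | 2Δ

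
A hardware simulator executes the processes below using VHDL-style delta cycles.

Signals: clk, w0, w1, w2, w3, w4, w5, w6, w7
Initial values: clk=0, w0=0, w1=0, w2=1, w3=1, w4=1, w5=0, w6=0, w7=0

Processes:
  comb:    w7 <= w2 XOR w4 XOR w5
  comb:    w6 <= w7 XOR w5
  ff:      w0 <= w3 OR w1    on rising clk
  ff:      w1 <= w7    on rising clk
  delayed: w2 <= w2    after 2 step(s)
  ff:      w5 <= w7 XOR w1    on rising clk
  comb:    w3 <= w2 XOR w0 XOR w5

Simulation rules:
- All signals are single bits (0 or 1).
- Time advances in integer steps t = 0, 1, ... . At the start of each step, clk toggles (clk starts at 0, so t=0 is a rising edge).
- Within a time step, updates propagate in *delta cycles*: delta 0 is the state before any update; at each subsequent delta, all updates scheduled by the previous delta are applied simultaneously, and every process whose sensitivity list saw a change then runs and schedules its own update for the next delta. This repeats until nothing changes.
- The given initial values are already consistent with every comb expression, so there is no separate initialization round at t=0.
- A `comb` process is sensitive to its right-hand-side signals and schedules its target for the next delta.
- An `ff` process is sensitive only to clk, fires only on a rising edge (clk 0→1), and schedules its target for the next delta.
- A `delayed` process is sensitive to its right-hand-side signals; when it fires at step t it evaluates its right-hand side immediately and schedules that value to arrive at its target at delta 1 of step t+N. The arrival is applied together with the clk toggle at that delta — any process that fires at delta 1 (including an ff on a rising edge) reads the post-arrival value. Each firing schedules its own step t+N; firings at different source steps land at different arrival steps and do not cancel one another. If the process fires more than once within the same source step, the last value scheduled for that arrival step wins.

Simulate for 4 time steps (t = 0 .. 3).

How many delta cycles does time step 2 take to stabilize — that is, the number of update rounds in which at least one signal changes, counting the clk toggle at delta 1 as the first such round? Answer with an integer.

t0.Δ0 w3=1 w1=0 w4=1 clk=0 w0=0 w5=0 w2=1 w6=0 w7=0
t0.Δ1 w3=1 w1=0 w4=1 clk=1 w0=0 w5=0 w2=1 w6=0 w7=0
t0.Δ2 w3=1 w1=0 w4=1 clk=1 w0=1 w5=0 w2=1 w6=0 w7=0
t0.Δ3 w3=0 w1=0 w4=1 clk=1 w0=1 w5=0 w2=1 w6=0 w7=0
t1.Δ0 w3=0 w1=0 w4=1 clk=1 w0=1 w5=0 w2=1 w6=0 w7=0
t1.Δ1 w3=0 w1=0 w4=1 clk=0 w0=1 w5=0 w2=1 w6=0 w7=0
t2.Δ0 w3=0 w1=0 w4=1 clk=0 w0=1 w5=0 w2=1 w6=0 w7=0
t2.Δ1 w3=0 w1=0 w4=1 clk=1 w0=1 w5=0 w2=1 w6=0 w7=0
t2.Δ2 w3=0 w1=0 w4=1 clk=1 w0=0 w5=0 w2=1 w6=0 w7=0
t2.Δ3 w3=1 w1=0 w4=1 clk=1 w0=0 w5=0 w2=1 w6=0 w7=0
t3.Δ0 w3=1 w1=0 w4=1 clk=1 w0=0 w5=0 w2=1 w6=0 w7=0
t3.Δ1 w3=1 w1=0 w4=1 clk=0 w0=0 w5=0 w2=1 w6=0 w7=0

3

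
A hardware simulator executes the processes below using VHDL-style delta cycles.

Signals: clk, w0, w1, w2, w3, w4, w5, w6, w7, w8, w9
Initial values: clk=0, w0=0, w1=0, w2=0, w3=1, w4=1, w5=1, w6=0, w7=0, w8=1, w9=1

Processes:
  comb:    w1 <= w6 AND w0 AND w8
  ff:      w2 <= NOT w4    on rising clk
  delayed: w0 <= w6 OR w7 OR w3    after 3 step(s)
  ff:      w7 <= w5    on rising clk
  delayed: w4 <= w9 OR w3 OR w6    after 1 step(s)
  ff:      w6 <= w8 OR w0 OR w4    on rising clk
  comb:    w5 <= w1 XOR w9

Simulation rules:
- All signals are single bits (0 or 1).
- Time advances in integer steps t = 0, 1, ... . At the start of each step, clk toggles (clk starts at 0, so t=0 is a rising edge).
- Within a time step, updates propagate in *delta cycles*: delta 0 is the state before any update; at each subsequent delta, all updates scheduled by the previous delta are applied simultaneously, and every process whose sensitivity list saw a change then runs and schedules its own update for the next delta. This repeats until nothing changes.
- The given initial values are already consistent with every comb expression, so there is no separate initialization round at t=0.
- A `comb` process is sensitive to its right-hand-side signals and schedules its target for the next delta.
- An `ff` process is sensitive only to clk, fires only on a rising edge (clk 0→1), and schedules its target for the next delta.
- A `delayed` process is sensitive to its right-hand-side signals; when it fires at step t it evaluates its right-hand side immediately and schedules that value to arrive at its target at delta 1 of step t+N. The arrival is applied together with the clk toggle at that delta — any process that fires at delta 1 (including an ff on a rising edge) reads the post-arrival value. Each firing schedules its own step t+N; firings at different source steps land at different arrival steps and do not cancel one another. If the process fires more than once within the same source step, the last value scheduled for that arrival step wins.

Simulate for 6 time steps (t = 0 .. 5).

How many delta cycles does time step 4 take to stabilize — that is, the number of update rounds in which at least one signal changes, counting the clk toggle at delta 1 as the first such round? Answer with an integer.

t0.Δ0 w0=0 w9=1 w1=0 w4=1 w6=0 w8=1 w2=0 clk=0 w3=1 w7=0 w5=1
t0.Δ1 w0=0 w9=1 w1=0 w4=1 w6=0 w8=1 w2=0 clk=1 w3=1 w7=0 w5=1
t0.Δ2 w0=0 w9=1 w1=0 w4=1 w6=1 w8=1 w2=0 clk=1 w3=1 w7=1 w5=1
t1.Δ0 w0=0 w9=1 w1=0 w4=1 w6=1 w8=1 w2=0 clk=1 w3=1 w7=1 w5=1
t1.Δ1 w0=0 w9=1 w1=0 w4=1 w6=1 w8=1 w2=0 clk=0 w3=1 w7=1 w5=1
t2.Δ0 w0=0 w9=1 w1=0 w4=1 w6=1 w8=1 w2=0 clk=0 w3=1 w7=1 w5=1
t2.Δ1 w0=0 w9=1 w1=0 w4=1 w6=1 w8=1 w2=0 clk=1 w3=1 w7=1 w5=1
t3.Δ0 w0=0 w9=1 w1=0 w4=1 w6=1 w8=1 w2=0 clk=1 w3=1 w7=1 w5=1
t3.Δ1 w0=1 w9=1 w1=0 w4=1 w6=1 w8=1 w2=0 clk=0 w3=1 w7=1 w5=1
t3.Δ2 w0=1 w9=1 w1=1 w4=1 w6=1 w8=1 w2=0 clk=0 w3=1 w7=1 w5=1
t3.Δ3 w0=1 w9=1 w1=1 w4=1 w6=1 w8=1 w2=0 clk=0 w3=1 w7=1 w5=0
t4.Δ0 w0=1 w9=1 w1=1 w4=1 w6=1 w8=1 w2=0 clk=0 w3=1 w7=1 w5=0
t4.Δ1 w0=1 w9=1 w1=1 w4=1 w6=1 w8=1 w2=0 clk=1 w3=1 w7=1 w5=0
t4.Δ2 w0=1 w9=1 w1=1 w4=1 w6=1 w8=1 w2=0 clk=1 w3=1 w7=0 w5=0
t5.Δ0 w0=1 w9=1 w1=1 w4=1 w6=1 w8=1 w2=0 clk=1 w3=1 w7=0 w5=0
t5.Δ1 w0=1 w9=1 w1=1 w4=1 w6=1 w8=1 w2=0 clk=0 w3=1 w7=0 w5=0

2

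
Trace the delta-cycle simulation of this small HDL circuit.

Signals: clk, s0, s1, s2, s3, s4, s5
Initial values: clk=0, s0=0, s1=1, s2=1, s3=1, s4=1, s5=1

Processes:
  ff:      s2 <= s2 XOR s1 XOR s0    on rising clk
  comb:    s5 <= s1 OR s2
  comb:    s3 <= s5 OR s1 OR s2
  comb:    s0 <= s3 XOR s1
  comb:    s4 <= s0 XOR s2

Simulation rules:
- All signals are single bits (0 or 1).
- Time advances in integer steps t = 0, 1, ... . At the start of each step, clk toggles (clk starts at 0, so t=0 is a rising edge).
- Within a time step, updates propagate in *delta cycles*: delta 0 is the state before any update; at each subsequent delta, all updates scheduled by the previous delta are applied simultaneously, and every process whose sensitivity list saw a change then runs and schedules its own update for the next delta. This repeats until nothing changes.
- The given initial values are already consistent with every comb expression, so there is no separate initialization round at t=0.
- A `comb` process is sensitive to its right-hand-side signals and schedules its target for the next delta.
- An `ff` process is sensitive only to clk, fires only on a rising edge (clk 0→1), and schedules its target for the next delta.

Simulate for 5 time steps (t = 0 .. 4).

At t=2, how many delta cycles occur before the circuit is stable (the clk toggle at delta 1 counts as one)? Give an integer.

t0.Δ0 clk=0 s1=1 s2=1 s3=1 s4=1 s5=1 s0=0
t0.Δ1 clk=1 s1=1 s2=1 s3=1 s4=1 s5=1 s0=0
t0.Δ2 clk=1 s1=1 s2=0 s3=1 s4=1 s5=1 s0=0
t0.Δ3 clk=1 s1=1 s2=0 s3=1 s4=0 s5=1 s0=0
t1.Δ0 clk=1 s1=1 s2=0 s3=1 s4=0 s5=1 s0=0
t1.Δ1 clk=0 s1=1 s2=0 s3=1 s4=0 s5=1 s0=0
t2.Δ0 clk=0 s1=1 s2=0 s3=1 s4=0 s5=1 s0=0
t2.Δ1 clk=1 s1=1 s2=0 s3=1 s4=0 s5=1 s0=0
t2.Δ2 clk=1 s1=1 s2=1 s3=1 s4=0 s5=1 s0=0
t2.Δ3 clk=1 s1=1 s2=1 s3=1 s4=1 s5=1 s0=0
t3.Δ0 clk=1 s1=1 s2=1 s3=1 s4=1 s5=1 s0=0
t3.Δ1 clk=0 s1=1 s2=1 s3=1 s4=1 s5=1 s0=0
t4.Δ0 clk=0 s1=1 s2=1 s3=1 s4=1 s5=1 s0=0
t4.Δ1 clk=1 s1=1 s2=1 s3=1 s4=1 s5=1 s0=0
t4.Δ2 clk=1 s1=1 s2=0 s3=1 s4=1 s5=1 s0=0
t4.Δ3 clk=1 s1=1 s2=0 s3=1 s4=0 s5=1 s0=0

3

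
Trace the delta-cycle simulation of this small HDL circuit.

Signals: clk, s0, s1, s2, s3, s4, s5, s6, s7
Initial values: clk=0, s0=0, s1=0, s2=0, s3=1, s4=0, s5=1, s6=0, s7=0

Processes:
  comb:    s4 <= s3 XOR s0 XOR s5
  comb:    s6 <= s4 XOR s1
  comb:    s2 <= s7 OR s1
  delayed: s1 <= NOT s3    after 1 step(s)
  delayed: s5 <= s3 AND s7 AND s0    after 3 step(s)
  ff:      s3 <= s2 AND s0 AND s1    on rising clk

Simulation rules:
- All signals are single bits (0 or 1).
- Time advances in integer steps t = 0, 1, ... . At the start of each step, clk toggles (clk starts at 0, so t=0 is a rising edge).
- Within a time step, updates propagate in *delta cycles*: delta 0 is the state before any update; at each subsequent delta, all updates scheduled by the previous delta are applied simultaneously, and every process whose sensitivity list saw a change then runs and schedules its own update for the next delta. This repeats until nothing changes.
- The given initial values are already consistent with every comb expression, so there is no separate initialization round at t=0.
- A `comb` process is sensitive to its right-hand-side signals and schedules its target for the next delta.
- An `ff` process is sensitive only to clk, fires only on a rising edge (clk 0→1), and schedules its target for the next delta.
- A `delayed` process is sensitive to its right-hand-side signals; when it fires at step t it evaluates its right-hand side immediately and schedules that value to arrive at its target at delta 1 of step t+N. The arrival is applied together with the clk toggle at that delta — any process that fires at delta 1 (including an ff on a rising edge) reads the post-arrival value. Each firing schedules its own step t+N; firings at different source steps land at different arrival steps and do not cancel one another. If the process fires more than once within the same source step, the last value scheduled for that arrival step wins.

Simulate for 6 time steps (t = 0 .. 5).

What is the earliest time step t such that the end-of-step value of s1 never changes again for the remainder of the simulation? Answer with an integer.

t=0 Δ0: s5=1 clk=0 s4=0 s2=0 s1=0 s0=0 s6=0 s7=0 s3=1
  Δ1: clk:0→1
  Δ2: s3:1→0
  Δ3: s4:0→1
  Δ4: s6:0→1
  (4Δ to stable)
t=1 Δ0: s5=1 clk=1 s4=1 s2=0 s1=0 s0=0 s6=1 s7=0 s3=0
  Δ1: clk:1→0, s1:0→1
  Δ2: s2:0→1, s6:1→0
  (2Δ to stable)
t=2 Δ0: s5=1 clk=0 s4=1 s2=1 s1=1 s0=0 s6=0 s7=0 s3=0
  Δ1: clk:0→1
  (1Δ to stable)
t=3 Δ0: s5=1 clk=1 s4=1 s2=1 s1=1 s0=0 s6=0 s7=0 s3=0
  Δ1: s5:1→0, clk:1→0
  Δ2: s4:1→0
  Δ3: s6:0→1
  (3Δ to stable)
t=4 Δ0: s5=0 clk=0 s4=0 s2=1 s1=1 s0=0 s6=1 s7=0 s3=0
  Δ1: clk:0→1
  (1Δ to stable)
t=5 Δ0: s5=0 clk=1 s4=0 s2=1 s1=1 s0=0 s6=1 s7=0 s3=0
  Δ1: clk:1→0
  (1Δ to stable)

1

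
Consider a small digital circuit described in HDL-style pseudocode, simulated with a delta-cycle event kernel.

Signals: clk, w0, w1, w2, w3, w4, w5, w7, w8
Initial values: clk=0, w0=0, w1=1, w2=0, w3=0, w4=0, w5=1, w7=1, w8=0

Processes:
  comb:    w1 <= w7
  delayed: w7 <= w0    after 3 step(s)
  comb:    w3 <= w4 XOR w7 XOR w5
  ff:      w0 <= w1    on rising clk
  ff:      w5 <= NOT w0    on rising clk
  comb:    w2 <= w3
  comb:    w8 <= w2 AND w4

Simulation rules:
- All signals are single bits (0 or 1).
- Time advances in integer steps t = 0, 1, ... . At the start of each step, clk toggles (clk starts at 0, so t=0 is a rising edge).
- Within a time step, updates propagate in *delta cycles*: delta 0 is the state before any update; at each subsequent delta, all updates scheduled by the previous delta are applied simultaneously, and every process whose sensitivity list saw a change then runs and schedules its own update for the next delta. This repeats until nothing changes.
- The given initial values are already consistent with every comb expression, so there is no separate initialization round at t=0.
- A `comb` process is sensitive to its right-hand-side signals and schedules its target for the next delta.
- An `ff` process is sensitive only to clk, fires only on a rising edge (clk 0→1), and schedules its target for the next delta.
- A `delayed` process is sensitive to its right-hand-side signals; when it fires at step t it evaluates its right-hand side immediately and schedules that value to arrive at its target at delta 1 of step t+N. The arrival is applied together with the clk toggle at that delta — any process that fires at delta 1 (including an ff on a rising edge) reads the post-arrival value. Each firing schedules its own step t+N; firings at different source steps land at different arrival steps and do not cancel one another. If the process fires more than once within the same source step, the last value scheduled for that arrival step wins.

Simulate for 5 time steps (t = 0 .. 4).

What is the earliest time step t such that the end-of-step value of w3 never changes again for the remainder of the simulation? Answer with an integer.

2

[bits: w4,clk,w7,w1,w3,w5,w0,w2,w8]
t=0: Δ0=001101000 Δ1=011101000 Δ2=011101100 | 2Δ
t=1: Δ0=011101100 Δ1=001101100 | 1Δ
t=2: Δ0=001101100 Δ1=011101100 Δ2=011100100 Δ3=011110100 Δ4=011110110 | 4Δ
t=3: Δ0=011110110 Δ1=001110110 | 1Δ
t=4: Δ0=001110110 Δ1=011110110 | 1Δ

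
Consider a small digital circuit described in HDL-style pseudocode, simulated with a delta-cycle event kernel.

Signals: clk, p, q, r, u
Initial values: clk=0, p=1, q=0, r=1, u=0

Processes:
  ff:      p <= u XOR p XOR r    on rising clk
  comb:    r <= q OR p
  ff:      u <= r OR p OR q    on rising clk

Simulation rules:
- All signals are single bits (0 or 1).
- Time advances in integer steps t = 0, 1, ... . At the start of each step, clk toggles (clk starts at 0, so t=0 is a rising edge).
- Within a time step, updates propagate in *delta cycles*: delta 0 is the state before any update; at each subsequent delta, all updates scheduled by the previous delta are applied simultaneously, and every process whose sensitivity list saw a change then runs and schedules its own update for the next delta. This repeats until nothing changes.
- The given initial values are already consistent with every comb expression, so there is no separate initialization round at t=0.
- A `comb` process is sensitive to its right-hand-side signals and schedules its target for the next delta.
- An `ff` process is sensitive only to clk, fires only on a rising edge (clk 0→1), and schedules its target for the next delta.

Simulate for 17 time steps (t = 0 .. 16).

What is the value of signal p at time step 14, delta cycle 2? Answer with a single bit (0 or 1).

1

t=0 Δ0: q=0 u=0 r=1 p=1 clk=0
  Δ1: clk:0→1
  Δ2: u:0→1, p:1→0
  Δ3: r:1→0
  (3Δ to stable)
t=1 Δ0: q=0 u=1 r=0 p=0 clk=1
  Δ1: clk:1→0
  (1Δ to stable)
t=2 Δ0: q=0 u=1 r=0 p=0 clk=0
  Δ1: clk:0→1
  Δ2: u:1→0, p:0→1
  Δ3: r:0→1
  (3Δ to stable)
t=3 Δ0: q=0 u=0 r=1 p=1 clk=1
  Δ1: clk:1→0
  (1Δ to stable)
t=4 Δ0: q=0 u=0 r=1 p=1 clk=0
  Δ1: clk:0→1
  Δ2: u:0→1, p:1→0
  Δ3: r:1→0
  (3Δ to stable)
t=5 Δ0: q=0 u=1 r=0 p=0 clk=1
  Δ1: clk:1→0
  (1Δ to stable)
t=6 Δ0: q=0 u=1 r=0 p=0 clk=0
  Δ1: clk:0→1
  Δ2: u:1→0, p:0→1
  Δ3: r:0→1
  (3Δ to stable)
t=7 Δ0: q=0 u=0 r=1 p=1 clk=1
  Δ1: clk:1→0
  (1Δ to stable)
t=8 Δ0: q=0 u=0 r=1 p=1 clk=0
  Δ1: clk:0→1
  Δ2: u:0→1, p:1→0
  Δ3: r:1→0
  (3Δ to stable)
t=9 Δ0: q=0 u=1 r=0 p=0 clk=1
  Δ1: clk:1→0
  (1Δ to stable)
t=10 Δ0: q=0 u=1 r=0 p=0 clk=0
  Δ1: clk:0→1
  Δ2: u:1→0, p:0→1
  Δ3: r:0→1
  (3Δ to stable)
t=11 Δ0: q=0 u=0 r=1 p=1 clk=1
  Δ1: clk:1→0
  (1Δ to stable)
t=12 Δ0: q=0 u=0 r=1 p=1 clk=0
  Δ1: clk:0→1
  Δ2: u:0→1, p:1→0
  Δ3: r:1→0
  (3Δ to stable)
t=13 Δ0: q=0 u=1 r=0 p=0 clk=1
  Δ1: clk:1→0
  (1Δ to stable)
t=14 Δ0: q=0 u=1 r=0 p=0 clk=0
  Δ1: clk:0→1
  Δ2: u:1→0, p:0→1
  Δ3: r:0→1
  (3Δ to stable)
t=15 Δ0: q=0 u=0 r=1 p=1 clk=1
  Δ1: clk:1→0
  (1Δ to stable)
t=16 Δ0: q=0 u=0 r=1 p=1 clk=0
  Δ1: clk:0→1
  Δ2: u:0→1, p:1→0
  Δ3: r:1→0
  (3Δ to stable)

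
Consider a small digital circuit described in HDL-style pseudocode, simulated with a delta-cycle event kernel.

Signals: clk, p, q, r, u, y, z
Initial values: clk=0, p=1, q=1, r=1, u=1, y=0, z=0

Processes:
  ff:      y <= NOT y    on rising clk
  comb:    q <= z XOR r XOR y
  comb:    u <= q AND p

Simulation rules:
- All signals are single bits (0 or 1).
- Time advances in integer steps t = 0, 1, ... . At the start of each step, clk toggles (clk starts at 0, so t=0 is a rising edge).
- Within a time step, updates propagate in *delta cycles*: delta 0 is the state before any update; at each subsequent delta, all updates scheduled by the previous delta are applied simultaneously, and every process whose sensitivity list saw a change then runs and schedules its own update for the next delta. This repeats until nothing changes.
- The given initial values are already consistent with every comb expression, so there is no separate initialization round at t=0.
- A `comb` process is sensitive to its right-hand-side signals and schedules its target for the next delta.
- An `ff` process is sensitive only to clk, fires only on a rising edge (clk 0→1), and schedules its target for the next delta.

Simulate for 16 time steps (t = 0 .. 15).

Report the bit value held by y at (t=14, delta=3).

[bits: y,r,p,z,u,q,clk]
t=0: Δ0=0110110 Δ1=0110111 Δ2=1110111 Δ3=1110101 Δ4=1110001 | 4Δ
t=1: Δ0=1110001 Δ1=1110000 | 1Δ
t=2: Δ0=1110000 Δ1=1110001 Δ2=0110001 Δ3=0110011 Δ4=0110111 | 4Δ
t=3: Δ0=0110111 Δ1=0110110 | 1Δ
t=4: Δ0=0110110 Δ1=0110111 Δ2=1110111 Δ3=1110101 Δ4=1110001 | 4Δ
t=5: Δ0=1110001 Δ1=1110000 | 1Δ
t=6: Δ0=1110000 Δ1=1110001 Δ2=0110001 Δ3=0110011 Δ4=0110111 | 4Δ
t=7: Δ0=0110111 Δ1=0110110 | 1Δ
t=8: Δ0=0110110 Δ1=0110111 Δ2=1110111 Δ3=1110101 Δ4=1110001 | 4Δ
t=9: Δ0=1110001 Δ1=1110000 | 1Δ
t=10: Δ0=1110000 Δ1=1110001 Δ2=0110001 Δ3=0110011 Δ4=0110111 | 4Δ
t=11: Δ0=0110111 Δ1=0110110 | 1Δ
t=12: Δ0=0110110 Δ1=0110111 Δ2=1110111 Δ3=1110101 Δ4=1110001 | 4Δ
t=13: Δ0=1110001 Δ1=1110000 | 1Δ
t=14: Δ0=1110000 Δ1=1110001 Δ2=0110001 Δ3=0110011 Δ4=0110111 | 4Δ
t=15: Δ0=0110111 Δ1=0110110 | 1Δ

0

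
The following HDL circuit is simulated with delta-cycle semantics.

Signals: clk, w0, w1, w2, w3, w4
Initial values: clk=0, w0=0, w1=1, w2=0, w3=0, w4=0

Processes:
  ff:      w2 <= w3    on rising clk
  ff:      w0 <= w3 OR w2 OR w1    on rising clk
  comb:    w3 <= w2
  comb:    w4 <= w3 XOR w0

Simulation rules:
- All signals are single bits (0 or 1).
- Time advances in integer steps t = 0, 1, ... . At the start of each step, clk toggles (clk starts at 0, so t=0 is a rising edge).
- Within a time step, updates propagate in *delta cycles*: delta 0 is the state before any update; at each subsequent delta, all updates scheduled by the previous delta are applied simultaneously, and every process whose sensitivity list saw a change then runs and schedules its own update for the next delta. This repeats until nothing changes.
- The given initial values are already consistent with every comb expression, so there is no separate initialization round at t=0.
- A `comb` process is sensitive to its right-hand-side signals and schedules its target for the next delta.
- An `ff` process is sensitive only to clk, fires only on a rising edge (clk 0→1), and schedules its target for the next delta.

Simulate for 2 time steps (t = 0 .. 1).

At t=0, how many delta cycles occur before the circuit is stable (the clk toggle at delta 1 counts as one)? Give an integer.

3

[bits: w2,clk,w4,w1,w0,w3]
t=0: Δ0=000100 Δ1=010100 Δ2=010110 Δ3=011110 | 3Δ
t=1: Δ0=011110 Δ1=001110 | 1Δ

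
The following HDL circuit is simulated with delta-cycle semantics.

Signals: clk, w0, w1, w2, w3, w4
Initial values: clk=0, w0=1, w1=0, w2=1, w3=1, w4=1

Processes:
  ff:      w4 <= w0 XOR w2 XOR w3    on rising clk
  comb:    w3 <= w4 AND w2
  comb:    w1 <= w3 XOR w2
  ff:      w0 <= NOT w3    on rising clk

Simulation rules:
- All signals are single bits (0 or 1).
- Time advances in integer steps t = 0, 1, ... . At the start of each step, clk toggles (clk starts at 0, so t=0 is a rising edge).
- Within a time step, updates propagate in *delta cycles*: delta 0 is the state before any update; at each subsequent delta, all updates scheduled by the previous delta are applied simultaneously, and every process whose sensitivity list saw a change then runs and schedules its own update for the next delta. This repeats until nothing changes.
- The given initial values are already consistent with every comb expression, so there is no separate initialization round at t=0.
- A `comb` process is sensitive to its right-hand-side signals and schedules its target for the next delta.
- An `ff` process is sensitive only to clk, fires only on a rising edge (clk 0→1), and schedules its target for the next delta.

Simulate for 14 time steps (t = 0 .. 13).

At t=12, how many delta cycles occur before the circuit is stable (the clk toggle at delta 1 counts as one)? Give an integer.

2

t0.Δ0 w4=1 clk=0 w1=0 w0=1 w3=1 w2=1
t0.Δ1 w4=1 clk=1 w1=0 w0=1 w3=1 w2=1
t0.Δ2 w4=1 clk=1 w1=0 w0=0 w3=1 w2=1
t1.Δ0 w4=1 clk=1 w1=0 w0=0 w3=1 w2=1
t1.Δ1 w4=1 clk=0 w1=0 w0=0 w3=1 w2=1
t2.Δ0 w4=1 clk=0 w1=0 w0=0 w3=1 w2=1
t2.Δ1 w4=1 clk=1 w1=0 w0=0 w3=1 w2=1
t2.Δ2 w4=0 clk=1 w1=0 w0=0 w3=1 w2=1
t2.Δ3 w4=0 clk=1 w1=0 w0=0 w3=0 w2=1
t2.Δ4 w4=0 clk=1 w1=1 w0=0 w3=0 w2=1
t3.Δ0 w4=0 clk=1 w1=1 w0=0 w3=0 w2=1
t3.Δ1 w4=0 clk=0 w1=1 w0=0 w3=0 w2=1
t4.Δ0 w4=0 clk=0 w1=1 w0=0 w3=0 w2=1
t4.Δ1 w4=0 clk=1 w1=1 w0=0 w3=0 w2=1
t4.Δ2 w4=1 clk=1 w1=1 w0=1 w3=0 w2=1
t4.Δ3 w4=1 clk=1 w1=1 w0=1 w3=1 w2=1
t4.Δ4 w4=1 clk=1 w1=0 w0=1 w3=1 w2=1
t5.Δ0 w4=1 clk=1 w1=0 w0=1 w3=1 w2=1
t5.Δ1 w4=1 clk=0 w1=0 w0=1 w3=1 w2=1
t6.Δ0 w4=1 clk=0 w1=0 w0=1 w3=1 w2=1
t6.Δ1 w4=1 clk=1 w1=0 w0=1 w3=1 w2=1
t6.Δ2 w4=1 clk=1 w1=0 w0=0 w3=1 w2=1
t7.Δ0 w4=1 clk=1 w1=0 w0=0 w3=1 w2=1
t7.Δ1 w4=1 clk=0 w1=0 w0=0 w3=1 w2=1
t8.Δ0 w4=1 clk=0 w1=0 w0=0 w3=1 w2=1
t8.Δ1 w4=1 clk=1 w1=0 w0=0 w3=1 w2=1
t8.Δ2 w4=0 clk=1 w1=0 w0=0 w3=1 w2=1
t8.Δ3 w4=0 clk=1 w1=0 w0=0 w3=0 w2=1
t8.Δ4 w4=0 clk=1 w1=1 w0=0 w3=0 w2=1
t9.Δ0 w4=0 clk=1 w1=1 w0=0 w3=0 w2=1
t9.Δ1 w4=0 clk=0 w1=1 w0=0 w3=0 w2=1
t10.Δ0 w4=0 clk=0 w1=1 w0=0 w3=0 w2=1
t10.Δ1 w4=0 clk=1 w1=1 w0=0 w3=0 w2=1
t10.Δ2 w4=1 clk=1 w1=1 w0=1 w3=0 w2=1
t10.Δ3 w4=1 clk=1 w1=1 w0=1 w3=1 w2=1
t10.Δ4 w4=1 clk=1 w1=0 w0=1 w3=1 w2=1
t11.Δ0 w4=1 clk=1 w1=0 w0=1 w3=1 w2=1
t11.Δ1 w4=1 clk=0 w1=0 w0=1 w3=1 w2=1
t12.Δ0 w4=1 clk=0 w1=0 w0=1 w3=1 w2=1
t12.Δ1 w4=1 clk=1 w1=0 w0=1 w3=1 w2=1
t12.Δ2 w4=1 clk=1 w1=0 w0=0 w3=1 w2=1
t13.Δ0 w4=1 clk=1 w1=0 w0=0 w3=1 w2=1
t13.Δ1 w4=1 clk=0 w1=0 w0=0 w3=1 w2=1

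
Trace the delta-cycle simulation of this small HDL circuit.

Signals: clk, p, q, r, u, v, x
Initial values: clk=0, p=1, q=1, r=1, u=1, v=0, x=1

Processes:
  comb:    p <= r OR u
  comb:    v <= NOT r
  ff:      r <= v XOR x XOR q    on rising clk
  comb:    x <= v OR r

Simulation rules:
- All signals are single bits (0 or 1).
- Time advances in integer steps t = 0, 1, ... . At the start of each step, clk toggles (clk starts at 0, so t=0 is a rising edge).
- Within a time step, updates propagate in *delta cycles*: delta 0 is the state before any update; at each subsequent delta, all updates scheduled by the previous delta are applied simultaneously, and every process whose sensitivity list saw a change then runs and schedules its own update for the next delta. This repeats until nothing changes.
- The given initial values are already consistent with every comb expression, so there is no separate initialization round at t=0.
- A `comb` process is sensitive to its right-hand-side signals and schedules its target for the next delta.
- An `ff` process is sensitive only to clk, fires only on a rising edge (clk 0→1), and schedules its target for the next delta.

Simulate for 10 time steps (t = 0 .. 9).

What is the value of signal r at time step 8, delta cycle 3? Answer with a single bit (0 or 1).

[bits: r,v,u,q,clk,x,p]
t=0: Δ0=1011011 Δ1=1011111 Δ2=0011111 Δ3=0111101 Δ4=0111111 | 4Δ
t=1: Δ0=0111111 Δ1=0111011 | 1Δ
t=2: Δ0=0111011 Δ1=0111111 Δ2=1111111 Δ3=1011111 | 3Δ
t=3: Δ0=1011111 Δ1=1011011 | 1Δ
t=4: Δ0=1011011 Δ1=1011111 Δ2=0011111 Δ3=0111101 Δ4=0111111 | 4Δ
t=5: Δ0=0111111 Δ1=0111011 | 1Δ
t=6: Δ0=0111011 Δ1=0111111 Δ2=1111111 Δ3=1011111 | 3Δ
t=7: Δ0=1011111 Δ1=1011011 | 1Δ
t=8: Δ0=1011011 Δ1=1011111 Δ2=0011111 Δ3=0111101 Δ4=0111111 | 4Δ
t=9: Δ0=0111111 Δ1=0111011 | 1Δ

0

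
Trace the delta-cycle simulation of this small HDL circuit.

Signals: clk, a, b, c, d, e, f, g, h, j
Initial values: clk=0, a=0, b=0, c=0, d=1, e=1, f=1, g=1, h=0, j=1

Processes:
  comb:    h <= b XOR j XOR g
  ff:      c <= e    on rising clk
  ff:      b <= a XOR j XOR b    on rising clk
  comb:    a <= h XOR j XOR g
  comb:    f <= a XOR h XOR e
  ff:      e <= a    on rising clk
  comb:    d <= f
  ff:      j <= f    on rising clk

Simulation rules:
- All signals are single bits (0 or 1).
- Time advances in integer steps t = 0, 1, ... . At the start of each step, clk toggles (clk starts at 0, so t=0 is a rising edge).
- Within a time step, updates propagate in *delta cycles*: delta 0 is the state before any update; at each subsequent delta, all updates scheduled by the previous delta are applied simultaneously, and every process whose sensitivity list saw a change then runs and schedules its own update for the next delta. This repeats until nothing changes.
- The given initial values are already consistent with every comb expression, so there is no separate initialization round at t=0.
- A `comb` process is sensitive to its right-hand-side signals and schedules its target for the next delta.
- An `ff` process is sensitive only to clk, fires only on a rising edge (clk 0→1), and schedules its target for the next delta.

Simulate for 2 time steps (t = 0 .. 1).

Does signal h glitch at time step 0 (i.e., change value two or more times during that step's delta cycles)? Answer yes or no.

t0.Δ0 h=0 clk=0 j=1 a=0 c=0 d=1 f=1 g=1 e=1 b=0
t0.Δ1 h=0 clk=1 j=1 a=0 c=0 d=1 f=1 g=1 e=1 b=0
t0.Δ2 h=0 clk=1 j=1 a=0 c=1 d=1 f=1 g=1 e=0 b=1
t0.Δ3 h=1 clk=1 j=1 a=0 c=1 d=1 f=0 g=1 e=0 b=1
t0.Δ4 h=1 clk=1 j=1 a=1 c=1 d=0 f=1 g=1 e=0 b=1
t0.Δ5 h=1 clk=1 j=1 a=1 c=1 d=1 f=0 g=1 e=0 b=1
t0.Δ6 h=1 clk=1 j=1 a=1 c=1 d=0 f=0 g=1 e=0 b=1
t1.Δ0 h=1 clk=1 j=1 a=1 c=1 d=0 f=0 g=1 e=0 b=1
t1.Δ1 h=1 clk=0 j=1 a=1 c=1 d=0 f=0 g=1 e=0 b=1

no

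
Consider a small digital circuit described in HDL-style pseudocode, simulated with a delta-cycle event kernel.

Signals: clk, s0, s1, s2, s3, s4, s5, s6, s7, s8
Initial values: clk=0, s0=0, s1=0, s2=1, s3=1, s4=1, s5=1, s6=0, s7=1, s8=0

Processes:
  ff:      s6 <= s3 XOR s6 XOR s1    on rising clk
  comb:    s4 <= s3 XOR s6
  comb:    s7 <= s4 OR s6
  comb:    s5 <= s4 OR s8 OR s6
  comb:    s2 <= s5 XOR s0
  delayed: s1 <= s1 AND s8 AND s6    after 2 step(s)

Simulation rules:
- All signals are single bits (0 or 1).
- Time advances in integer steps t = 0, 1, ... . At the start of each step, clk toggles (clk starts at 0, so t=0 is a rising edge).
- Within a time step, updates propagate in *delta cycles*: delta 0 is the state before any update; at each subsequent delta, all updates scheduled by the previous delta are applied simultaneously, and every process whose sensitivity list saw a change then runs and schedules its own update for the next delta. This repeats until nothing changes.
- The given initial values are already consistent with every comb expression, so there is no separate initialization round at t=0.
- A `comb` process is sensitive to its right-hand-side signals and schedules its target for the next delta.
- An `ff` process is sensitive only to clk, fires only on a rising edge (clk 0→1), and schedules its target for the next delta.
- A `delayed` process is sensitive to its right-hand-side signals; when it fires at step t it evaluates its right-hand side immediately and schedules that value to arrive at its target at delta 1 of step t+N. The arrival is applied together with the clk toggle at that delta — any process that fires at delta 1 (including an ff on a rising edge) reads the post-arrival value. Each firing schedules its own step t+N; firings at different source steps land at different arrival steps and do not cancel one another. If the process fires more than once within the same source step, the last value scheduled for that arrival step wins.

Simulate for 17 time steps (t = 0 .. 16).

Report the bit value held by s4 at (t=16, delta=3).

0

t=0 Δ0: s5=1 clk=0 s7=1 s8=0 s4=1 s3=1 s6=0 s0=0 s2=1 s1=0
  Δ1: clk:0→1
  Δ2: s6:0→1
  Δ3: s4:1→0
  (3Δ to stable)
t=1 Δ0: s5=1 clk=1 s7=1 s8=0 s4=0 s3=1 s6=1 s0=0 s2=1 s1=0
  Δ1: clk:1→0
  (1Δ to stable)
t=2 Δ0: s5=1 clk=0 s7=1 s8=0 s4=0 s3=1 s6=1 s0=0 s2=1 s1=0
  Δ1: clk:0→1
  Δ2: s6:1→0
  Δ3: s5:1→0, s7:1→0, s4:0→1
  Δ4: s5:0→1, s7:0→1, s2:1→0
  Δ5: s2:0→1
  (5Δ to stable)
t=3 Δ0: s5=1 clk=1 s7=1 s8=0 s4=1 s3=1 s6=0 s0=0 s2=1 s1=0
  Δ1: clk:1→0
  (1Δ to stable)
t=4 Δ0: s5=1 clk=0 s7=1 s8=0 s4=1 s3=1 s6=0 s0=0 s2=1 s1=0
  Δ1: clk:0→1
  Δ2: s6:0→1
  Δ3: s4:1→0
  (3Δ to stable)
t=5 Δ0: s5=1 clk=1 s7=1 s8=0 s4=0 s3=1 s6=1 s0=0 s2=1 s1=0
  Δ1: clk:1→0
  (1Δ to stable)
t=6 Δ0: s5=1 clk=0 s7=1 s8=0 s4=0 s3=1 s6=1 s0=0 s2=1 s1=0
  Δ1: clk:0→1
  Δ2: s6:1→0
  Δ3: s5:1→0, s7:1→0, s4:0→1
  Δ4: s5:0→1, s7:0→1, s2:1→0
  Δ5: s2:0→1
  (5Δ to stable)
t=7 Δ0: s5=1 clk=1 s7=1 s8=0 s4=1 s3=1 s6=0 s0=0 s2=1 s1=0
  Δ1: clk:1→0
  (1Δ to stable)
t=8 Δ0: s5=1 clk=0 s7=1 s8=0 s4=1 s3=1 s6=0 s0=0 s2=1 s1=0
  Δ1: clk:0→1
  Δ2: s6:0→1
  Δ3: s4:1→0
  (3Δ to stable)
t=9 Δ0: s5=1 clk=1 s7=1 s8=0 s4=0 s3=1 s6=1 s0=0 s2=1 s1=0
  Δ1: clk:1→0
  (1Δ to stable)
t=10 Δ0: s5=1 clk=0 s7=1 s8=0 s4=0 s3=1 s6=1 s0=0 s2=1 s1=0
  Δ1: clk:0→1
  Δ2: s6:1→0
  Δ3: s5:1→0, s7:1→0, s4:0→1
  Δ4: s5:0→1, s7:0→1, s2:1→0
  Δ5: s2:0→1
  (5Δ to stable)
t=11 Δ0: s5=1 clk=1 s7=1 s8=0 s4=1 s3=1 s6=0 s0=0 s2=1 s1=0
  Δ1: clk:1→0
  (1Δ to stable)
t=12 Δ0: s5=1 clk=0 s7=1 s8=0 s4=1 s3=1 s6=0 s0=0 s2=1 s1=0
  Δ1: clk:0→1
  Δ2: s6:0→1
  Δ3: s4:1→0
  (3Δ to stable)
t=13 Δ0: s5=1 clk=1 s7=1 s8=0 s4=0 s3=1 s6=1 s0=0 s2=1 s1=0
  Δ1: clk:1→0
  (1Δ to stable)
t=14 Δ0: s5=1 clk=0 s7=1 s8=0 s4=0 s3=1 s6=1 s0=0 s2=1 s1=0
  Δ1: clk:0→1
  Δ2: s6:1→0
  Δ3: s5:1→0, s7:1→0, s4:0→1
  Δ4: s5:0→1, s7:0→1, s2:1→0
  Δ5: s2:0→1
  (5Δ to stable)
t=15 Δ0: s5=1 clk=1 s7=1 s8=0 s4=1 s3=1 s6=0 s0=0 s2=1 s1=0
  Δ1: clk:1→0
  (1Δ to stable)
t=16 Δ0: s5=1 clk=0 s7=1 s8=0 s4=1 s3=1 s6=0 s0=0 s2=1 s1=0
  Δ1: clk:0→1
  Δ2: s6:0→1
  Δ3: s4:1→0
  (3Δ to stable)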